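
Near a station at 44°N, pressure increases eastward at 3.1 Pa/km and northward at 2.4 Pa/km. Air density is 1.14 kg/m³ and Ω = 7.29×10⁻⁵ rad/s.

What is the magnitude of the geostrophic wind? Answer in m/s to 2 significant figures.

Coriolis parameter at 44°N:
f = 2Ω sin φ = 2 × 7.29×10⁻⁵ × sin 44° = 1.01×10⁻⁴ s⁻¹
Component geostrophic relations (x east, y north):
u_g = −(1/(fρ)) ∂P/∂y,  v_g = (1/(fρ)) ∂P/∂x
u_g = −(2.4×10⁻³)/(1.01×10⁻⁴ × 1.14) = −20.8 m/s;  v_g = (3.1×10⁻³)/(1.01×10⁻⁴ × 1.14) = 26.8 m/s
|V_g| = √(u_g² + v_g²) = 34.0 m/s

34 m/s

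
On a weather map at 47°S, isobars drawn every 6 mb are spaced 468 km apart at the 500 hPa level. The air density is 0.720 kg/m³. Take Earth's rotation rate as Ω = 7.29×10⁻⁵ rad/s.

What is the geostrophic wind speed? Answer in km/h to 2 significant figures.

60 km/h

Coriolis parameter at 47°S:
f = 2Ω sin φ = 2 × 7.29×10⁻⁵ × sin 47° = 1.07×10⁻⁴ s⁻¹
Pressure gradient: |∂P/∂n| = 600 Pa / 468000 m = 1.28×10⁻³ Pa/m
Geostrophic balance (pressure-gradient force = Coriolis force):
V_g = (1/(fρ)) |∂P/∂n| = 1.28×10⁻³ / (1.07×10⁻⁴ × 0.720) = 16.7 m/s
Converting: 16.7 m/s × 3.6 = 60 km/h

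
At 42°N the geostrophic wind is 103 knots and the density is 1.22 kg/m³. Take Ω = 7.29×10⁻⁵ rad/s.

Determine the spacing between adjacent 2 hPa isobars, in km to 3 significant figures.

Coriolis parameter at 42°N:
f = 2Ω sin φ = 2 × 7.29×10⁻⁵ × sin 42° = 9.76×10⁻⁵ s⁻¹
Wind speed in SI: 103 knots = 53.0 m/s
Geostrophic balance rearranged: |∂P/∂n| = f ρ V_g
|∂P/∂n| = 9.76×10⁻⁵ × 1.22 × 53.0 = 6.31×10⁻³ Pa/m
Isobar spacing: Δn = ΔP/|∂P/∂n| = 200 Pa / 6.31×10⁻³ Pa/m = 31712 m ≈ 31.7 km

31.7 km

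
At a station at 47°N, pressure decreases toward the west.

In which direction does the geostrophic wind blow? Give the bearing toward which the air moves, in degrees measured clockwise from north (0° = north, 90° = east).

The pressure-gradient force points toward the west (bearing 270°).
Geostrophic balance: in the Northern Hemisphere the Coriolis force deflects motion to the right, so the geostrophic wind blows 90° to the right of the pressure-gradient force (low pressure on the left).
Rotating 270° by 90° clockwise gives 000° — the wind blows toward the north.

000°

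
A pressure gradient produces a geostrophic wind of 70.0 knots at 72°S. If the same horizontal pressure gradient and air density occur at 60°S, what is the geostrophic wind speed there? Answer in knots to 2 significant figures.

77 knots

With the same pressure gradient and density, V_g ∝ 1/f ∝ 1/sin φ.
V₂ = V₁ · sin φ₁ / sin φ₂ = 70.0 × sin 72° / sin 60°
V₂ = 70.0 × 0.9511/0.8660 = 77 knots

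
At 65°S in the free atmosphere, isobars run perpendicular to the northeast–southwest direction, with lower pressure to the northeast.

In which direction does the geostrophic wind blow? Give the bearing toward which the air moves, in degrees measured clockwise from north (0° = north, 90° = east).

315°

The pressure-gradient force points toward the northeast (bearing 045°).
Geostrophic balance: in the Southern Hemisphere the Coriolis force deflects motion to the left, so the geostrophic wind blows 90° to the left of the pressure-gradient force (low pressure on the right).
Rotating 045° by 90° counterclockwise gives 315° — the wind blows toward the northwest.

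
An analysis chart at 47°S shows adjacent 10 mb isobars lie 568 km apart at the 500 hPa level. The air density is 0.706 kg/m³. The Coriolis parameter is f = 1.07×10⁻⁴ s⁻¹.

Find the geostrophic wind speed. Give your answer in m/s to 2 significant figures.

23 m/s

Pressure gradient: |∂P/∂n| = 1000 Pa / 568000 m = 1.76×10⁻³ Pa/m
Geostrophic balance (pressure-gradient force = Coriolis force):
V_g = (1/(fρ)) |∂P/∂n| = 1.76×10⁻³ / (1.07×10⁻⁴ × 0.706) = 23.3 m/s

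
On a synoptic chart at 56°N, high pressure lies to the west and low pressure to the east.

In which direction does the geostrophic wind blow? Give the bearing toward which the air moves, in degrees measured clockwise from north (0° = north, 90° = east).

180°

The pressure-gradient force points toward the east (bearing 090°).
Geostrophic balance: in the Northern Hemisphere the Coriolis force deflects motion to the right, so the geostrophic wind blows 90° to the right of the pressure-gradient force (low pressure on the left).
Rotating 090° by 90° clockwise gives 180° — the wind blows toward the south.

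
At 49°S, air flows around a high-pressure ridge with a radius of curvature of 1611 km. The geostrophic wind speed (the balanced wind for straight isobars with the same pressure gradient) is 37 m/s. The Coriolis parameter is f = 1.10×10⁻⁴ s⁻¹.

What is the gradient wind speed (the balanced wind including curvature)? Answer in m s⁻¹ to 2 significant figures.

53 m s⁻¹

Around a high, pressure-gradient force acts outward with centrifugal, so Coriolis balances both:
fV = (1/ρ)|∂P/∂n| + V²/R  →  V² − fR·V + fR·V_g = 0
With fR = 1.10×10⁻⁴ × 1611×10³ m = 177 m/s:
V = [fR − √((fR)² − 4 fR V_g)]/2 = [177 − √(177² − 4×177×37)]/2 = 52.6 m/s
Supergeostrophic (V > V_g = 37 m/s), as expected around a high.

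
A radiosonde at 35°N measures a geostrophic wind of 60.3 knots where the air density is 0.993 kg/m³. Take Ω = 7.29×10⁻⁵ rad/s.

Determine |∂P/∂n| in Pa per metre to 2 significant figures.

Coriolis parameter at 35°N:
f = 2Ω sin φ = 2 × 7.29×10⁻⁵ × sin 35° = 8.36×10⁻⁵ s⁻¹
Wind speed in SI: 60.3 knots = 31.0 m/s
Geostrophic balance rearranged: |∂P/∂n| = f ρ V_g
|∂P/∂n| = 8.36×10⁻⁵ × 0.993 × 31.0 = 2.58×10⁻³ Pa/m

2.6×10⁻³ Pa/m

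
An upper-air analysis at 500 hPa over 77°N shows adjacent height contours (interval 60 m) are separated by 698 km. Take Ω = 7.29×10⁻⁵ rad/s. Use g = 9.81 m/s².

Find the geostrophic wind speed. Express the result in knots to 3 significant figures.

11.5 knots

Coriolis parameter at 77°N:
f = 2Ω sin φ = 2 × 7.29×10⁻⁵ × sin 77° = 1.42×10⁻⁴ s⁻¹
Height gradient: |∂Z/∂n| = 60 m / 698000 m = 8.60×10⁻⁵
On a pressure surface, geostrophic balance gives V_g = (g/f)|∂Z/∂n|:
V_g = 9.81 × 8.60×10⁻⁵ / 1.42×10⁻⁴ = 5.94 m/s
Converting: 5.94 m/s × 1.944 = 11.5 knots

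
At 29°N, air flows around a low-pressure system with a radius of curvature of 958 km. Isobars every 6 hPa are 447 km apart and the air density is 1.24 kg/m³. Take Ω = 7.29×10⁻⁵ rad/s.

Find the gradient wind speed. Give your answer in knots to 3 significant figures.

25.0 knots

Coriolis parameter at 29°N:
f = 2Ω sin φ = 2 × 7.29×10⁻⁵ × sin 29° = 7.07×10⁻⁵ s⁻¹
Pressure gradient: |∂P/∂n| = 600 Pa / 447000 m = 1.34×10⁻³ Pa/m
Geostrophic speed: V_g = |∂P/∂n|/(fρ) = 1.34×10⁻³/(7.07×10⁻⁵ × 1.24) = 15.3 m/s
Around a low, centrifugal force acts outward with Coriolis, so pressure-gradient force balances both:
(1/ρ)|∂P/∂n| = fV + V²/R  →  V² + fR·V − fR·V_g = 0
With fR = 7.07×10⁻⁵ × 958×10³ m = 67.7 m/s:
V = [−fR + √((fR)² + 4 fR V_g)]/2 = [−67.7 + √(67.7² + 4×67.7×15.3)]/2 = 12.9 m/s
Subgeostrophic (V < V_g = 15.3 m/s), as expected around a low.
Converting: 12.9 m/s × 1.944 = 25.0 knots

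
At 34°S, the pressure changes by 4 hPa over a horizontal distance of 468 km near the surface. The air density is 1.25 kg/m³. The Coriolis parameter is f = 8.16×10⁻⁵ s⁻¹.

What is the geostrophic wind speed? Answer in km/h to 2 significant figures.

30 km/h

Pressure gradient: |∂P/∂n| = 400 Pa / 468000 m = 8.55×10⁻⁴ Pa/m
Geostrophic balance (pressure-gradient force = Coriolis force):
V_g = (1/(fρ)) |∂P/∂n| = 8.55×10⁻⁴ / (8.16×10⁻⁵ × 1.25) = 8.38 m/s
Converting: 8.38 m/s × 3.6 = 30 km/h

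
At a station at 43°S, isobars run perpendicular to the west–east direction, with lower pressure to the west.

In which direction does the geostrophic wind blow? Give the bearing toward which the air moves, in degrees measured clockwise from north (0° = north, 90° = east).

180°

The pressure-gradient force points toward the west (bearing 270°).
Geostrophic balance: in the Southern Hemisphere the Coriolis force deflects motion to the left, so the geostrophic wind blows 90° to the left of the pressure-gradient force (low pressure on the right).
Rotating 270° by 90° counterclockwise gives 180° — the wind blows toward the south.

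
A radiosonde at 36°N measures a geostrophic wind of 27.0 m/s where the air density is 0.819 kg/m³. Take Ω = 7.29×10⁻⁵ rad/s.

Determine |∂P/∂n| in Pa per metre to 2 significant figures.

Coriolis parameter at 36°N:
f = 2Ω sin φ = 2 × 7.29×10⁻⁵ × sin 36° = 8.57×10⁻⁵ s⁻¹
Geostrophic balance rearranged: |∂P/∂n| = f ρ V_g
|∂P/∂n| = 8.57×10⁻⁵ × 0.819 × 27.0 = 1.90×10⁻³ Pa/m

1.9×10⁻³ Pa/m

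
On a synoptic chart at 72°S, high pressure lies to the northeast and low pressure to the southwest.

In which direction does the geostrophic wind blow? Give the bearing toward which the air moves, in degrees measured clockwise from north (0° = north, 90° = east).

The pressure-gradient force points toward the southwest (bearing 225°).
Geostrophic balance: in the Southern Hemisphere the Coriolis force deflects motion to the left, so the geostrophic wind blows 90° to the left of the pressure-gradient force (low pressure on the right).
Rotating 225° by 90° counterclockwise gives 135° — the wind blows toward the southeast.

135°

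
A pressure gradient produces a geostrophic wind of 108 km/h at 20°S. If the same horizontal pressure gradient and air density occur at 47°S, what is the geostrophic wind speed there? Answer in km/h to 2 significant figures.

With the same pressure gradient and density, V_g ∝ 1/f ∝ 1/sin φ.
V₂ = V₁ · sin φ₁ / sin φ₂ = 108 × sin 20° / sin 47°
V₂ = 108 × 0.3420/0.7314 = 51 km/h

51 km/h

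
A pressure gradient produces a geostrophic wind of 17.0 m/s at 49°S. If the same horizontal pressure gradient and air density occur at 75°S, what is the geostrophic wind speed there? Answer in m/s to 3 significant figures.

13.3 m/s

With the same pressure gradient and density, V_g ∝ 1/f ∝ 1/sin φ.
V₂ = V₁ · sin φ₁ / sin φ₂ = 17.0 × sin 49° / sin 75°
V₂ = 17.0 × 0.7547/0.9659 = 13.3 m/s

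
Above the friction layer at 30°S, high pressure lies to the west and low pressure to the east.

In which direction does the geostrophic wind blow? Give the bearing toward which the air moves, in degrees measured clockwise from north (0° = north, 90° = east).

The pressure-gradient force points toward the east (bearing 090°).
Geostrophic balance: in the Southern Hemisphere the Coriolis force deflects motion to the left, so the geostrophic wind blows 90° to the left of the pressure-gradient force (low pressure on the right).
Rotating 090° by 90° counterclockwise gives 000° — the wind blows toward the north.

000°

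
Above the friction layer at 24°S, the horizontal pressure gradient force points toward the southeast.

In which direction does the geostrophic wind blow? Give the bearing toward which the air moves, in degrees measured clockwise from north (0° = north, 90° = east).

045°

The pressure-gradient force points toward the southeast (bearing 135°).
Geostrophic balance: in the Southern Hemisphere the Coriolis force deflects motion to the left, so the geostrophic wind blows 90° to the left of the pressure-gradient force (low pressure on the right).
Rotating 135° by 90° counterclockwise gives 045° — the wind blows toward the northeast.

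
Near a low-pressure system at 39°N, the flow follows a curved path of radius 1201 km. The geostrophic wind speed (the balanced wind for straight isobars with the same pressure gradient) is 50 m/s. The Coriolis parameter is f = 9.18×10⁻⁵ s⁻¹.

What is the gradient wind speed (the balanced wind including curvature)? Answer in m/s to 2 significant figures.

37 m/s

Around a low, centrifugal force acts outward with Coriolis, so pressure-gradient force balances both:
(1/ρ)|∂P/∂n| = fV + V²/R  →  V² + fR·V − fR·V_g = 0
With fR = 9.18×10⁻⁵ × 1201×10³ m = 110 m/s:
V = [−fR + √((fR)² + 4 fR V_g)]/2 = [−110 + √(110² + 4×110×50)]/2 = 37.3 m/s
Subgeostrophic (V < V_g = 50 m/s), as expected around a low.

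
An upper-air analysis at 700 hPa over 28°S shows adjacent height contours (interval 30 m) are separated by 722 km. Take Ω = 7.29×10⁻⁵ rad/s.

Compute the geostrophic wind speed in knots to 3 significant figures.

Coriolis parameter at 28°S:
f = 2Ω sin φ = 2 × 7.29×10⁻⁵ × sin 28° = 6.84×10⁻⁵ s⁻¹
Height gradient: |∂Z/∂n| = 30 m / 722000 m = 4.16×10⁻⁵
On a pressure surface, geostrophic balance gives V_g = (g/f)|∂Z/∂n|:
V_g = 9.81 × 4.16×10⁻⁵ / 6.84×10⁻⁵ = 5.96 m/s
Converting: 5.96 m/s × 1.944 = 11.6 knots

11.6 knots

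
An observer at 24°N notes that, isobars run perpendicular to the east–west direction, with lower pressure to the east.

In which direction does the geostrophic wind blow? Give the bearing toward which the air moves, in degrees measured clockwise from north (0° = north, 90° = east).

The pressure-gradient force points toward the east (bearing 090°).
Geostrophic balance: in the Northern Hemisphere the Coriolis force deflects motion to the right, so the geostrophic wind blows 90° to the right of the pressure-gradient force (low pressure on the left).
Rotating 090° by 90° clockwise gives 180° — the wind blows toward the south.

180°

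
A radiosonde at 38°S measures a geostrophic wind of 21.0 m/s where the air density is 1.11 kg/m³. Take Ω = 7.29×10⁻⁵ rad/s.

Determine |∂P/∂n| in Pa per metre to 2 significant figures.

Coriolis parameter at 38°S:
f = 2Ω sin φ = 2 × 7.29×10⁻⁵ × sin 38° = 8.98×10⁻⁵ s⁻¹
Geostrophic balance rearranged: |∂P/∂n| = f ρ V_g
|∂P/∂n| = 8.98×10⁻⁵ × 1.11 × 21.0 = 2.09×10⁻³ Pa/m

2.1×10⁻³ Pa/m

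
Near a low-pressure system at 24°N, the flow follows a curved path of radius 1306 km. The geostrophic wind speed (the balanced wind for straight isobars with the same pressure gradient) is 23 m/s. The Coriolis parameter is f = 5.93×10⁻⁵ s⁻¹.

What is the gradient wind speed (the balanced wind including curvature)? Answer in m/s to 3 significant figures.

Around a low, centrifugal force acts outward with Coriolis, so pressure-gradient force balances both:
(1/ρ)|∂P/∂n| = fV + V²/R  →  V² + fR·V − fR·V_g = 0
With fR = 5.93×10⁻⁵ × 1306×10³ m = 77.4 m/s:
V = [−fR + √((fR)² + 4 fR V_g)]/2 = [−77.4 + √(77.4² + 4×77.4×23)]/2 = 18.6 m/s
Subgeostrophic (V < V_g = 23 m/s), as expected around a low.

18.6 m/s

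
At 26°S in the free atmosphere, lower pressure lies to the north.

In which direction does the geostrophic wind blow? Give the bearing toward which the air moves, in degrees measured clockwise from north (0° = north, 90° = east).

The pressure-gradient force points toward the north (bearing 000°).
Geostrophic balance: in the Southern Hemisphere the Coriolis force deflects motion to the left, so the geostrophic wind blows 90° to the left of the pressure-gradient force (low pressure on the right).
Rotating 000° by 90° counterclockwise gives 270° — the wind blows toward the west.

270°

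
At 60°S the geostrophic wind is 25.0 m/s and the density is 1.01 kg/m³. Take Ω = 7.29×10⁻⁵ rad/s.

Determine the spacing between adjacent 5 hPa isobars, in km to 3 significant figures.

157 km

Coriolis parameter at 60°S:
f = 2Ω sin φ = 2 × 7.29×10⁻⁵ × sin 60° = 1.26×10⁻⁴ s⁻¹
Geostrophic balance rearranged: |∂P/∂n| = f ρ V_g
|∂P/∂n| = 1.26×10⁻⁴ × 1.01 × 25.0 = 3.19×10⁻³ Pa/m
Isobar spacing: Δn = ΔP/|∂P/∂n| = 500 Pa / 3.19×10⁻³ Pa/m = 156827 m ≈ 157 km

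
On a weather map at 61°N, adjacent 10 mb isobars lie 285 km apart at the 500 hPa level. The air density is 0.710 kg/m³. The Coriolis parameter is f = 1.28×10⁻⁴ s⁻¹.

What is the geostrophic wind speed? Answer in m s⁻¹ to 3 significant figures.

38.6 m s⁻¹

Pressure gradient: |∂P/∂n| = 1000 Pa / 285000 m = 3.51×10⁻³ Pa/m
Geostrophic balance (pressure-gradient force = Coriolis force):
V_g = (1/(fρ)) |∂P/∂n| = 3.51×10⁻³ / (1.28×10⁻⁴ × 0.710) = 38.6 m/s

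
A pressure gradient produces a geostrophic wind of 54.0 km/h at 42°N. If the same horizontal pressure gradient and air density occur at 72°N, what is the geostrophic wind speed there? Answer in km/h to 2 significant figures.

With the same pressure gradient and density, V_g ∝ 1/f ∝ 1/sin φ.
V₂ = V₁ · sin φ₁ / sin φ₂ = 54.0 × sin 42° / sin 72°
V₂ = 54.0 × 0.6691/0.9511 = 38 km/h

38 km/h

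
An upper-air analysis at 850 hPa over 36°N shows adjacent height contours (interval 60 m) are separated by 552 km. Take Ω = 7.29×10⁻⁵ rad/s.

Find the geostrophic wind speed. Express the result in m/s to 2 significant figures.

12 m/s

Coriolis parameter at 36°N:
f = 2Ω sin φ = 2 × 7.29×10⁻⁵ × sin 36° = 8.57×10⁻⁵ s⁻¹
Height gradient: |∂Z/∂n| = 60 m / 552000 m = 1.09×10⁻⁴
On a pressure surface, geostrophic balance gives V_g = (g/f)|∂Z/∂n|:
V_g = 9.81 × 1.09×10⁻⁴ / 8.57×10⁻⁵ = 12.4 m/s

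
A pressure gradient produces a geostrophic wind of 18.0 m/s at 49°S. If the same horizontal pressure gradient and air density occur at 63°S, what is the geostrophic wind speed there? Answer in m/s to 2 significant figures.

With the same pressure gradient and density, V_g ∝ 1/f ∝ 1/sin φ.
V₂ = V₁ · sin φ₁ / sin φ₂ = 18.0 × sin 49° / sin 63°
V₂ = 18.0 × 0.7547/0.8910 = 15 m/s

15 m/s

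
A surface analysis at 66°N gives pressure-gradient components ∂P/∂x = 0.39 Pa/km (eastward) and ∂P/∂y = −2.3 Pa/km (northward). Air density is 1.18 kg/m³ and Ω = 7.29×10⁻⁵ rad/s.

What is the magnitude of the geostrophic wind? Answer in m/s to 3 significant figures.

14.8 m/s

Coriolis parameter at 66°N:
f = 2Ω sin φ = 2 × 7.29×10⁻⁵ × sin 66° = 1.33×10⁻⁴ s⁻¹
Component geostrophic relations (x east, y north):
u_g = −(1/(fρ)) ∂P/∂y,  v_g = (1/(fρ)) ∂P/∂x
u_g = −(−2.3×10⁻³)/(1.33×10⁻⁴ × 1.18) = 14.6 m/s;  v_g = (0.39×10⁻³)/(1.33×10⁻⁴ × 1.18) = 2.48 m/s
|V_g| = √(u_g² + v_g²) = 14.8 m/s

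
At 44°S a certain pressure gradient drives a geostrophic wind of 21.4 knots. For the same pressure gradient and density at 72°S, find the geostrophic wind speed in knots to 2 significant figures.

16 knots

With the same pressure gradient and density, V_g ∝ 1/f ∝ 1/sin φ.
V₂ = V₁ · sin φ₁ / sin φ₂ = 21.4 × sin 44° / sin 72°
V₂ = 21.4 × 0.6947/0.9511 = 16 knots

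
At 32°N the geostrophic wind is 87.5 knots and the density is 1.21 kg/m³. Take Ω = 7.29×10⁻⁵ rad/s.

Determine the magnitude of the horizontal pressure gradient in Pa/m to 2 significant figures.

4.2×10⁻³ Pa/m

Coriolis parameter at 32°N:
f = 2Ω sin φ = 2 × 7.29×10⁻⁵ × sin 32° = 7.73×10⁻⁵ s⁻¹
Wind speed in SI: 87.5 knots = 45.0 m/s
Geostrophic balance rearranged: |∂P/∂n| = f ρ V_g
|∂P/∂n| = 7.73×10⁻⁵ × 1.21 × 45.0 = 4.21×10⁻³ Pa/m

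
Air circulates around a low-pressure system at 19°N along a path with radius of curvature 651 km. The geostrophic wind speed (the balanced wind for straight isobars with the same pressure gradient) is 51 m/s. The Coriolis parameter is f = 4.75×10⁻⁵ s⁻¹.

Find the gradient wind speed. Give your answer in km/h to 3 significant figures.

Around a low, centrifugal force acts outward with Coriolis, so pressure-gradient force balances both:
(1/ρ)|∂P/∂n| = fV + V²/R  →  V² + fR·V − fR·V_g = 0
With fR = 4.75×10⁻⁵ × 651×10³ m = 30.9 m/s:
V = [−fR + √((fR)² + 4 fR V_g)]/2 = [−30.9 + √(30.9² + 4×30.9×51)]/2 = 27.2 m/s
Subgeostrophic (V < V_g = 51 m/s), as expected around a low.
Converting: 27.2 m/s × 3.6 = 97.8 km/h

97.8 km/h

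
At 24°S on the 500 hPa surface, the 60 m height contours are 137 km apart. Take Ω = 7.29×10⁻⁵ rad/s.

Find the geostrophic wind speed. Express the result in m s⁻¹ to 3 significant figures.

Coriolis parameter at 24°S:
f = 2Ω sin φ = 2 × 7.29×10⁻⁵ × sin 24° = 5.93×10⁻⁵ s⁻¹
Height gradient: |∂Z/∂n| = 60 m / 137000 m = 4.38×10⁻⁴
On a pressure surface, geostrophic balance gives V_g = (g/f)|∂Z/∂n|:
V_g = 9.81 × 4.38×10⁻⁴ / 5.93×10⁻⁵ = 72.4 m/s

72.4 m s⁻¹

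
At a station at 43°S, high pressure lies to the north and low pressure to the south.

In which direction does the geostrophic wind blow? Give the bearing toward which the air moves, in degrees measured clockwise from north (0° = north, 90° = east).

The pressure-gradient force points toward the south (bearing 180°).
Geostrophic balance: in the Southern Hemisphere the Coriolis force deflects motion to the left, so the geostrophic wind blows 90° to the left of the pressure-gradient force (low pressure on the right).
Rotating 180° by 90° counterclockwise gives 090° — the wind blows toward the east.

090°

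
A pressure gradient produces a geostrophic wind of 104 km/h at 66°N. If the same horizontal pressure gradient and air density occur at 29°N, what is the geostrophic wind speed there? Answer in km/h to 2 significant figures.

200 km/h

With the same pressure gradient and density, V_g ∝ 1/f ∝ 1/sin φ.
V₂ = V₁ · sin φ₁ / sin φ₂ = 104 × sin 66° / sin 29°
V₂ = 104 × 0.9135/0.4848 = 200 km/h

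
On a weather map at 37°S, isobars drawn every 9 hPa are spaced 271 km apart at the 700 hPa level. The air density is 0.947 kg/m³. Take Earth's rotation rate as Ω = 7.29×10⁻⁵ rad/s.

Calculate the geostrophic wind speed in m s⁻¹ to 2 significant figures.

Coriolis parameter at 37°S:
f = 2Ω sin φ = 2 × 7.29×10⁻⁵ × sin 37° = 8.77×10⁻⁵ s⁻¹
Pressure gradient: |∂P/∂n| = 900 Pa / 271000 m = 3.32×10⁻³ Pa/m
Geostrophic balance (pressure-gradient force = Coriolis force):
V_g = (1/(fρ)) |∂P/∂n| = 3.32×10⁻³ / (8.77×10⁻⁵ × 0.947) = 40.0 m/s

40 m s⁻¹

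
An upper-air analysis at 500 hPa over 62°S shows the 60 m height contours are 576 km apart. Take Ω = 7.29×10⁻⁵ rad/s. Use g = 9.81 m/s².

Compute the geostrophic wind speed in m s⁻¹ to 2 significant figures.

7.9 m s⁻¹

Coriolis parameter at 62°S:
f = 2Ω sin φ = 2 × 7.29×10⁻⁵ × sin 62° = 1.29×10⁻⁴ s⁻¹
Height gradient: |∂Z/∂n| = 60 m / 576000 m = 1.04×10⁻⁴
On a pressure surface, geostrophic balance gives V_g = (g/f)|∂Z/∂n|:
V_g = 9.81 × 1.04×10⁻⁴ / 1.29×10⁻⁴ = 7.94 m/s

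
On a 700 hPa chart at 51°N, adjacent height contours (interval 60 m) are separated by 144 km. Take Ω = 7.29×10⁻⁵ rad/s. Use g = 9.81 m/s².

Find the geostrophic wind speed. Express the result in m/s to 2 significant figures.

Coriolis parameter at 51°N:
f = 2Ω sin φ = 2 × 7.29×10⁻⁵ × sin 51° = 1.13×10⁻⁴ s⁻¹
Height gradient: |∂Z/∂n| = 60 m / 144000 m = 4.17×10⁻⁴
On a pressure surface, geostrophic balance gives V_g = (g/f)|∂Z/∂n|:
V_g = 9.81 × 4.17×10⁻⁴ / 1.13×10⁻⁴ = 36.1 m/s

36 m/s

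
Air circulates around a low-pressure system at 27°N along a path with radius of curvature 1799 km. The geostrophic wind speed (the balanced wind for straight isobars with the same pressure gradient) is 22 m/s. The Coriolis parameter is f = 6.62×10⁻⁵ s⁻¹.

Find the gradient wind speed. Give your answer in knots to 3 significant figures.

Around a low, centrifugal force acts outward with Coriolis, so pressure-gradient force balances both:
(1/ρ)|∂P/∂n| = fV + V²/R  →  V² + fR·V − fR·V_g = 0
With fR = 6.62×10⁻⁵ × 1799×10³ m = 119 m/s:
V = [−fR + √((fR)² + 4 fR V_g)]/2 = [−119 + √(119² + 4×119×22)]/2 = 19 m/s
Subgeostrophic (V < V_g = 22 m/s), as expected around a low.
Converting: 19 m/s × 1.944 = 36.9 knots

36.9 knots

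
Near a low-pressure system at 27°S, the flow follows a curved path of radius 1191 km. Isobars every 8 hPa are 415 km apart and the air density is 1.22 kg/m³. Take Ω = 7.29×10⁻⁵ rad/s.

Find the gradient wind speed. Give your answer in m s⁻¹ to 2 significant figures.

Coriolis parameter at 27°S:
f = 2Ω sin φ = 2 × 7.29×10⁻⁵ × sin 27° = 6.62×10⁻⁵ s⁻¹
Pressure gradient: |∂P/∂n| = 800 Pa / 415000 m = 1.93×10⁻³ Pa/m
Geostrophic speed: V_g = |∂P/∂n|/(fρ) = 1.93×10⁻³/(6.62×10⁻⁵ × 1.22) = 23.9 m/s
Around a low, centrifugal force acts outward with Coriolis, so pressure-gradient force balances both:
(1/ρ)|∂P/∂n| = fV + V²/R  →  V² + fR·V − fR·V_g = 0
With fR = 6.62×10⁻⁵ × 1191×10³ m = 78.8 m/s:
V = [−fR + √((fR)² + 4 fR V_g)]/2 = [−78.8 + √(78.8² + 4×78.8×23.9)]/2 = 19.2 m/s
Subgeostrophic (V < V_g = 23.9 m/s), as expected around a low.

19 m s⁻¹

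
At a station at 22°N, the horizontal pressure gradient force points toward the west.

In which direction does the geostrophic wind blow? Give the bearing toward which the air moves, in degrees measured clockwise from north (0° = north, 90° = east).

The pressure-gradient force points toward the west (bearing 270°).
Geostrophic balance: in the Northern Hemisphere the Coriolis force deflects motion to the right, so the geostrophic wind blows 90° to the right of the pressure-gradient force (low pressure on the left).
Rotating 270° by 90° clockwise gives 000° — the wind blows toward the north.

000°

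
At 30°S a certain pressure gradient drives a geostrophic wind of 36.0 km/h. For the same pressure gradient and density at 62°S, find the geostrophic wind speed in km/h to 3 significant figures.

20.4 km/h

With the same pressure gradient and density, V_g ∝ 1/f ∝ 1/sin φ.
V₂ = V₁ · sin φ₁ / sin φ₂ = 36.0 × sin 30° / sin 62°
V₂ = 36.0 × 0.5000/0.8829 = 20.4 km/h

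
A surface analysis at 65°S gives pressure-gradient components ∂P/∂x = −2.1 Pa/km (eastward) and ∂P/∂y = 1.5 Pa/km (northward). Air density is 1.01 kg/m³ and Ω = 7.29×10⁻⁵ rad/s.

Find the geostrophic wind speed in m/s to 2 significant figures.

19 m/s

Coriolis parameter at 65°S:
f = 2Ω sin φ = 2 × 7.29×10⁻⁵ × sin 65° = 1.32×10⁻⁴ s⁻¹
In the Southern Hemisphere f is negative: f = −1.32×10⁻⁴ s⁻¹.
Component geostrophic relations (x east, y north):
u_g = −(1/(fρ)) ∂P/∂y,  v_g = (1/(fρ)) ∂P/∂x
u_g = −(1.5×10⁻³)/(−1.32×10⁻⁴ × 1.01) = 11.2 m/s;  v_g = (−2.1×10⁻³)/(−1.32×10⁻⁴ × 1.01) = 15.7 m/s
|V_g| = √(u_g² + v_g²) = 19.3 m/s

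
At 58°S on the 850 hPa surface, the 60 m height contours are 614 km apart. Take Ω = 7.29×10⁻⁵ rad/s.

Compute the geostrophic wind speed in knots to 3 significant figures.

Coriolis parameter at 58°S:
f = 2Ω sin φ = 2 × 7.29×10⁻⁵ × sin 58° = 1.24×10⁻⁴ s⁻¹
Height gradient: |∂Z/∂n| = 60 m / 614000 m = 9.77×10⁻⁵
On a pressure surface, geostrophic balance gives V_g = (g/f)|∂Z/∂n|:
V_g = 9.81 × 9.77×10⁻⁵ / 1.24×10⁻⁴ = 7.75 m/s
Converting: 7.75 m/s × 1.944 = 15.1 knots

15.1 knots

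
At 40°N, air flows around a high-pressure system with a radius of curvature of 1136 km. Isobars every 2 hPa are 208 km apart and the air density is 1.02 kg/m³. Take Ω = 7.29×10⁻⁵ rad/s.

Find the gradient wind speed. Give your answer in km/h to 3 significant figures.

40.5 km/h

Coriolis parameter at 40°N:
f = 2Ω sin φ = 2 × 7.29×10⁻⁵ × sin 40° = 9.37×10⁻⁵ s⁻¹
Pressure gradient: |∂P/∂n| = 200 Pa / 208000 m = 9.62×10⁻⁴ Pa/m
Geostrophic speed: V_g = |∂P/∂n|/(fρ) = 9.62×10⁻⁴/(9.37×10⁻⁵ × 1.02) = 10.1 m/s
Around a high, pressure-gradient force acts outward with centrifugal, so Coriolis balances both:
fV = (1/ρ)|∂P/∂n| + V²/R  →  V² − fR·V + fR·V_g = 0
With fR = 9.37×10⁻⁵ × 1136×10³ m = 106 m/s:
V = [fR − √((fR)² − 4 fR V_g)]/2 = [106 − √(106² − 4×106×10.1)]/2 = 11.2 m/s
Supergeostrophic (V > V_g = 10.1 m/s), as expected around a high.
Converting: 11.2 m/s × 3.6 = 40.5 km/h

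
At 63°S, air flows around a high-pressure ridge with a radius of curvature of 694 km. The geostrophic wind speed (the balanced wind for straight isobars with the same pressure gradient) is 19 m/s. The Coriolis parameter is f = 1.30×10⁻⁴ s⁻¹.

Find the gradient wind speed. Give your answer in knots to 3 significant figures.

Around a high, pressure-gradient force acts outward with centrifugal, so Coriolis balances both:
fV = (1/ρ)|∂P/∂n| + V²/R  →  V² − fR·V + fR·V_g = 0
With fR = 1.30×10⁻⁴ × 694×10³ m = 90.2 m/s:
V = [fR − √((fR)² − 4 fR V_g)]/2 = [90.2 − √(90.2² − 4×90.2×19)]/2 = 27.2 m/s
Supergeostrophic (V > V_g = 19 m/s), as expected around a high.
Converting: 27.2 m/s × 1.944 = 52.9 knots

52.9 knots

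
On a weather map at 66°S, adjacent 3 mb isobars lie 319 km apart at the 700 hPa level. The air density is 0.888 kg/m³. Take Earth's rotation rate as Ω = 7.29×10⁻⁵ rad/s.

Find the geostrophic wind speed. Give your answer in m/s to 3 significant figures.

7.95 m/s

Coriolis parameter at 66°S:
f = 2Ω sin φ = 2 × 7.29×10⁻⁵ × sin 66° = 1.33×10⁻⁴ s⁻¹
Pressure gradient: |∂P/∂n| = 300 Pa / 319000 m = 9.40×10⁻⁴ Pa/m
Geostrophic balance (pressure-gradient force = Coriolis force):
V_g = (1/(fρ)) |∂P/∂n| = 9.40×10⁻⁴ / (1.33×10⁻⁴ × 0.888) = 7.95 m/s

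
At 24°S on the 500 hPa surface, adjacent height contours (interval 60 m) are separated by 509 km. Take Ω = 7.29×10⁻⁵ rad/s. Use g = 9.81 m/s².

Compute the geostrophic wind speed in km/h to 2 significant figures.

70 km/h

Coriolis parameter at 24°S:
f = 2Ω sin φ = 2 × 7.29×10⁻⁵ × sin 24° = 5.93×10⁻⁵ s⁻¹
Height gradient: |∂Z/∂n| = 60 m / 509000 m = 1.18×10⁻⁴
On a pressure surface, geostrophic balance gives V_g = (g/f)|∂Z/∂n|:
V_g = 9.81 × 1.18×10⁻⁴ / 5.93×10⁻⁵ = 19.5 m/s
Converting: 19.5 m/s × 3.6 = 70 km/h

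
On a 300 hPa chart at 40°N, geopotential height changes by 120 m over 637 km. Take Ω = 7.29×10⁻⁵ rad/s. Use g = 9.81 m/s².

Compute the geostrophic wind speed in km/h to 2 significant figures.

Coriolis parameter at 40°N:
f = 2Ω sin φ = 2 × 7.29×10⁻⁵ × sin 40° = 9.37×10⁻⁵ s⁻¹
Height gradient: |∂Z/∂n| = 120 m / 637000 m = 1.88×10⁻⁴
On a pressure surface, geostrophic balance gives V_g = (g/f)|∂Z/∂n|:
V_g = 9.81 × 1.88×10⁻⁴ / 9.37×10⁻⁵ = 19.7 m/s
Converting: 19.7 m/s × 3.6 = 71 km/h

71 km/h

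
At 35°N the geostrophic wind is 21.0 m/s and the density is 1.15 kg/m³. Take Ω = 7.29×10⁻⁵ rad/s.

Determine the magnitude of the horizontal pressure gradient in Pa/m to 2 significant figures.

2.0×10⁻³ Pa/m

Coriolis parameter at 35°N:
f = 2Ω sin φ = 2 × 7.29×10⁻⁵ × sin 35° = 8.36×10⁻⁵ s⁻¹
Geostrophic balance rearranged: |∂P/∂n| = f ρ V_g
|∂P/∂n| = 8.36×10⁻⁵ × 1.15 × 21.0 = 2.02×10⁻³ Pa/m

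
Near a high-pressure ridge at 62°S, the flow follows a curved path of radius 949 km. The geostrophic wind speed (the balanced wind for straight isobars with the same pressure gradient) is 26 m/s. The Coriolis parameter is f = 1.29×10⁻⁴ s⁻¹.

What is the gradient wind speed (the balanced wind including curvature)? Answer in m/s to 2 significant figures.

Around a high, pressure-gradient force acts outward with centrifugal, so Coriolis balances both:
fV = (1/ρ)|∂P/∂n| + V²/R  →  V² − fR·V + fR·V_g = 0
With fR = 1.29×10⁻⁴ × 949×10³ m = 122 m/s:
V = [fR − √((fR)² − 4 fR V_g)]/2 = [122 − √(122² − 4×122×26)]/2 = 37.5 m/s
Supergeostrophic (V > V_g = 26 m/s), as expected around a high.

37 m/s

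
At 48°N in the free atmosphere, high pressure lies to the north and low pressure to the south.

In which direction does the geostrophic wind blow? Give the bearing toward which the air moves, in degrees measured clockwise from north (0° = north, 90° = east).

270°

The pressure-gradient force points toward the south (bearing 180°).
Geostrophic balance: in the Northern Hemisphere the Coriolis force deflects motion to the right, so the geostrophic wind blows 90° to the right of the pressure-gradient force (low pressure on the left).
Rotating 180° by 90° clockwise gives 270° — the wind blows toward the west.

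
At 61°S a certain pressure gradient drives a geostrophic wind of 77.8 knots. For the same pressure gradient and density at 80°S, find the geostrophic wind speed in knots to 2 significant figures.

With the same pressure gradient and density, V_g ∝ 1/f ∝ 1/sin φ.
V₂ = V₁ · sin φ₁ / sin φ₂ = 77.8 × sin 61° / sin 80°
V₂ = 77.8 × 0.8746/0.9848 = 69 knots

69 knots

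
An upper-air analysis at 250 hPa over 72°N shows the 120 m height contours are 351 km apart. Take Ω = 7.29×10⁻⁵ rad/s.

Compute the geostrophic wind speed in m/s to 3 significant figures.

24.2 m/s

Coriolis parameter at 72°N:
f = 2Ω sin φ = 2 × 7.29×10⁻⁵ × sin 72° = 1.39×10⁻⁴ s⁻¹
Height gradient: |∂Z/∂n| = 120 m / 351000 m = 3.42×10⁻⁴
On a pressure surface, geostrophic balance gives V_g = (g/f)|∂Z/∂n|:
V_g = 9.81 × 3.42×10⁻⁴ / 1.39×10⁻⁴ = 24.2 m/s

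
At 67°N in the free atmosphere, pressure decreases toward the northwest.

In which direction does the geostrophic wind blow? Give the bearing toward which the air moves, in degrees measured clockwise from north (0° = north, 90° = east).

The pressure-gradient force points toward the northwest (bearing 315°).
Geostrophic balance: in the Northern Hemisphere the Coriolis force deflects motion to the right, so the geostrophic wind blows 90° to the right of the pressure-gradient force (low pressure on the left).
Rotating 315° by 90° clockwise gives 045° — the wind blows toward the northeast.

045°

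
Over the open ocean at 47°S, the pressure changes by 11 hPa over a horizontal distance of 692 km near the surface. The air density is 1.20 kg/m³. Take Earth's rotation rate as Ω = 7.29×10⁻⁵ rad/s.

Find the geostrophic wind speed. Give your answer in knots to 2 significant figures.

Coriolis parameter at 47°S:
f = 2Ω sin φ = 2 × 7.29×10⁻⁵ × sin 47° = 1.07×10⁻⁴ s⁻¹
Pressure gradient: |∂P/∂n| = 1100 Pa / 692000 m = 1.59×10⁻³ Pa/m
Geostrophic balance (pressure-gradient force = Coriolis force):
V_g = (1/(fρ)) |∂P/∂n| = 1.59×10⁻³ / (1.07×10⁻⁴ × 1.20) = 12.4 m/s
Converting: 12.4 m/s × 1.944 = 24 knots

24 knots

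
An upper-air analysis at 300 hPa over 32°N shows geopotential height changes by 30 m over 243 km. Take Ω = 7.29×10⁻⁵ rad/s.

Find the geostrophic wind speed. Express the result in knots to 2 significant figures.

Coriolis parameter at 32°N:
f = 2Ω sin φ = 2 × 7.29×10⁻⁵ × sin 32° = 7.73×10⁻⁵ s⁻¹
Height gradient: |∂Z/∂n| = 30 m / 243000 m = 1.23×10⁻⁴
On a pressure surface, geostrophic balance gives V_g = (g/f)|∂Z/∂n|:
V_g = 9.81 × 1.23×10⁻⁴ / 7.73×10⁻⁵ = 15.7 m/s
Converting: 15.7 m/s × 1.944 = 30 knots

30 knots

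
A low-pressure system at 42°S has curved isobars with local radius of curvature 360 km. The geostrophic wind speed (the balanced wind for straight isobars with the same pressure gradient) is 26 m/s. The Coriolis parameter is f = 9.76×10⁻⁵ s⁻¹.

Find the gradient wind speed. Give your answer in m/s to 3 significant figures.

Around a low, centrifugal force acts outward with Coriolis, so pressure-gradient force balances both:
(1/ρ)|∂P/∂n| = fV + V²/R  →  V² + fR·V − fR·V_g = 0
With fR = 9.76×10⁻⁵ × 360×10³ m = 35.1 m/s:
V = [−fR + √((fR)² + 4 fR V_g)]/2 = [−35.1 + √(35.1² + 4×35.1×26)]/2 = 17.4 m/s
Subgeostrophic (V < V_g = 26 m/s), as expected around a low.

17.4 m/s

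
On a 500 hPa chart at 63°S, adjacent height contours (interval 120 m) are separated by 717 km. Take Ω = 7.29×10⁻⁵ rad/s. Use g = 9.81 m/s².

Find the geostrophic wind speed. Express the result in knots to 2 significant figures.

Coriolis parameter at 63°S:
f = 2Ω sin φ = 2 × 7.29×10⁻⁵ × sin 63° = 1.30×10⁻⁴ s⁻¹
Height gradient: |∂Z/∂n| = 120 m / 717000 m = 1.67×10⁻⁴
On a pressure surface, geostrophic balance gives V_g = (g/f)|∂Z/∂n|:
V_g = 9.81 × 1.67×10⁻⁴ / 1.30×10⁻⁴ = 12.6 m/s
Converting: 12.6 m/s × 1.944 = 25 knots

25 knots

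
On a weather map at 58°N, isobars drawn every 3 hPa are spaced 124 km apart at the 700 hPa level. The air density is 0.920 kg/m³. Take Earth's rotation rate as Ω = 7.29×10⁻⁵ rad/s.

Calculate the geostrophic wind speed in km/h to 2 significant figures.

Coriolis parameter at 58°N:
f = 2Ω sin φ = 2 × 7.29×10⁻⁵ × sin 58° = 1.24×10⁻⁴ s⁻¹
Pressure gradient: |∂P/∂n| = 300 Pa / 124000 m = 2.42×10⁻³ Pa/m
Geostrophic balance (pressure-gradient force = Coriolis force):
V_g = (1/(fρ)) |∂P/∂n| = 2.42×10⁻³ / (1.24×10⁻⁴ × 0.920) = 21.3 m/s
Converting: 21.3 m/s × 3.6 = 77 km/h

77 km/h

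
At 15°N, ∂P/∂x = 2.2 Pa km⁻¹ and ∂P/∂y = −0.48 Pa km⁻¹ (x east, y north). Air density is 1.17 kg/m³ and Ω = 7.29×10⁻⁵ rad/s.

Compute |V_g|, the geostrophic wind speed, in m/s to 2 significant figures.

Coriolis parameter at 15°N:
f = 2Ω sin φ = 2 × 7.29×10⁻⁵ × sin 15° = 3.77×10⁻⁵ s⁻¹
Component geostrophic relations (x east, y north):
u_g = −(1/(fρ)) ∂P/∂y,  v_g = (1/(fρ)) ∂P/∂x
u_g = −(−0.48×10⁻³)/(3.77×10⁻⁵ × 1.17) = 10.9 m/s;  v_g = (2.2×10⁻³)/(3.77×10⁻⁵ × 1.17) = 49.8 m/s
|V_g| = √(u_g² + v_g²) = 51.0 m/s

51 m/s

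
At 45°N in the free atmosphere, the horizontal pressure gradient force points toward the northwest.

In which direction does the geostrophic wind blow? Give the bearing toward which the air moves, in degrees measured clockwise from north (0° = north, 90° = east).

045°

The pressure-gradient force points toward the northwest (bearing 315°).
Geostrophic balance: in the Northern Hemisphere the Coriolis force deflects motion to the right, so the geostrophic wind blows 90° to the right of the pressure-gradient force (low pressure on the left).
Rotating 315° by 90° clockwise gives 045° — the wind blows toward the northeast.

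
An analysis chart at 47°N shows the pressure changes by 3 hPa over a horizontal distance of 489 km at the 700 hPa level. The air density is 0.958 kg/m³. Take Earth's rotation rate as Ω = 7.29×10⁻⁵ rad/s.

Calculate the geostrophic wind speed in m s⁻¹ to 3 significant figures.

Coriolis parameter at 47°N:
f = 2Ω sin φ = 2 × 7.29×10⁻⁵ × sin 47° = 1.07×10⁻⁴ s⁻¹
Pressure gradient: |∂P/∂n| = 300 Pa / 489000 m = 6.13×10⁻⁴ Pa/m
Geostrophic balance (pressure-gradient force = Coriolis force):
V_g = (1/(fρ)) |∂P/∂n| = 6.13×10⁻⁴ / (1.07×10⁻⁴ × 0.958) = 6.01 m/s

6.01 m s⁻¹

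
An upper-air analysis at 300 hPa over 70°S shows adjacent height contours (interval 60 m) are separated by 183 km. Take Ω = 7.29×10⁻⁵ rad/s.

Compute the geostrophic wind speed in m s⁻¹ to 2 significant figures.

Coriolis parameter at 70°S:
f = 2Ω sin φ = 2 × 7.29×10⁻⁵ × sin 70° = 1.37×10⁻⁴ s⁻¹
Height gradient: |∂Z/∂n| = 60 m / 183000 m = 3.28×10⁻⁴
On a pressure surface, geostrophic balance gives V_g = (g/f)|∂Z/∂n|:
V_g = 9.81 × 3.28×10⁻⁴ / 1.37×10⁻⁴ = 23.5 m/s

23 m s⁻¹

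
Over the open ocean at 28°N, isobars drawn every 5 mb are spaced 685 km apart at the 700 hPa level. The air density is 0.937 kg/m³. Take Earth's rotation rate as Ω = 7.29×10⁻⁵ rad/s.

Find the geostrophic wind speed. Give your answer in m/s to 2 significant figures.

11 m/s

Coriolis parameter at 28°N:
f = 2Ω sin φ = 2 × 7.29×10⁻⁵ × sin 28° = 6.84×10⁻⁵ s⁻¹
Pressure gradient: |∂P/∂n| = 500 Pa / 685000 m = 7.30×10⁻⁴ Pa/m
Geostrophic balance (pressure-gradient force = Coriolis force):
V_g = (1/(fρ)) |∂P/∂n| = 7.30×10⁻⁴ / (6.84×10⁻⁵ × 0.937) = 11.4 m/s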